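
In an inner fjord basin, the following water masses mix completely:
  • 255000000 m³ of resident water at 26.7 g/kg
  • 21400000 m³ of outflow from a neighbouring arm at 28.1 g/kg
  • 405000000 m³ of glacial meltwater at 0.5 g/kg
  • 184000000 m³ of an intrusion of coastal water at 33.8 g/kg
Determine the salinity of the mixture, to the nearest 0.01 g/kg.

15.98 g/kg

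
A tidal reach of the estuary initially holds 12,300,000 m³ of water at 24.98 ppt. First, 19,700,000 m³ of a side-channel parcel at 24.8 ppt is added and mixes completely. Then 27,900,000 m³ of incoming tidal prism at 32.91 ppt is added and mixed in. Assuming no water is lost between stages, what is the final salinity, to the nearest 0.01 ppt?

28.61 ppt

Mass of salt is conserved:
Initial salt = 12,300,000×24.98 = 307,254,000
After stage 1: salt = 307,254,000 + 19,700,000×24.8 = 795,814,000; volume = 32,000,000 m³; S = 24.869 ppt
After stage 2: salt = 795,814,000 + 27,900,000×32.91 = 1,714,003,000; volume = 59,900,000 m³
S = 1,714,003,000 / 59,900,000 = 28.6144 ppt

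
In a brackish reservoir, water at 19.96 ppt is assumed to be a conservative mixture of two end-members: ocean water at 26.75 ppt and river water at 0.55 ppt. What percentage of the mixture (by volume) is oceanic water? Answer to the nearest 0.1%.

Let g be the oceanic fraction. Salt balance per unit volume:
g×26.75 + (1−g)×0.55 = 19.96
g = (19.96 − 0.55) / (26.75 − 0.55) = 19.41/26.2 = 0.7408

74.1%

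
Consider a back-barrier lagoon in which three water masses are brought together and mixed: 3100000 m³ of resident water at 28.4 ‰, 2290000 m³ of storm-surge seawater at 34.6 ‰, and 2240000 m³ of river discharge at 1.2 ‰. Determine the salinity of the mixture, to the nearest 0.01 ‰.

22.28 ‰

Salt balance:
salt = 3,100,000×28.4 + 2,290,000×34.6 + 2,240,000×1.2 = 88,040,000 + 79,234,000 + 2,688,000 = 169,962,000
volume = 3,100,000 + 2,290,000 + 2,240,000 = 7,630,000 m³
S = 169,962,000 / 7,630,000 = 22.2755 ‰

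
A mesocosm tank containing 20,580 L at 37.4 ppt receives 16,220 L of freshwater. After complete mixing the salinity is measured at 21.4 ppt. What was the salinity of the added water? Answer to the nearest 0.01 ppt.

1.10 ppt

Salt balance: 20,580×37.4 + 16,220×S = 36,800×21.4
769,692 + 16,220·S = 787,520
S = (787,520 − 769,692) / 16,220 = 1.0991 ppt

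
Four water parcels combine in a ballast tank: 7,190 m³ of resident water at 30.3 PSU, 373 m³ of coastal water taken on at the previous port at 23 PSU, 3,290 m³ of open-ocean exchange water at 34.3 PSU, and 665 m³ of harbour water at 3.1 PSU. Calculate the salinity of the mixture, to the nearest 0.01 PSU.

29.64 PSU

Total salt / total volume:
salt = 7,190×30.3 + 373×23 + 3,290×34.3 + 665×3.1 = 217,857 + 8,579 + 112,847 + 2,061.5 = 341,344.5
volume = 7,190 + 373 + 3,290 + 665 = 11,518 m³
S = 341,344.5 / 11,518 = 29.6357 PSU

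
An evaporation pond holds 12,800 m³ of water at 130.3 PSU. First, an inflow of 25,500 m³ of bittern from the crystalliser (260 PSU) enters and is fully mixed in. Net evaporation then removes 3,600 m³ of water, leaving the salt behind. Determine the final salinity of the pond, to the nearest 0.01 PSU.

After mixing: salt = 12,800×130.3 + 25,500×260 = 8,297,840; volume = 38,300 m³
After evaporation: salt unchanged = 8,297,840; volume = 38,300 − 3,600 = 34,700 m³
S = 8,297,840 / 34,700 = 239.1308 PSU

239.13 PSU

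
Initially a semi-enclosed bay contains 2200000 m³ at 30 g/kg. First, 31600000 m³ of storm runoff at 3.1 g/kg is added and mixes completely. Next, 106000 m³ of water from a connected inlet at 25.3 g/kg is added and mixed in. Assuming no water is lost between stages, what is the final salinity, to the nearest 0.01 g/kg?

4.91 g/kg

Conserving salt mass:
Initial salt = 2,200,000×30 = 66,000,000
After stage 1: salt = 66,000,000 + 31,600,000×3.1 = 163,960,000; volume = 33,800,000 m³; S = 4.851 g/kg
After stage 2: salt = 163,960,000 + 106,000×25.3 = 166,641,800; volume = 33,906,000 m³
S = 166,641,800 / 33,906,000 = 4.9148 g/kg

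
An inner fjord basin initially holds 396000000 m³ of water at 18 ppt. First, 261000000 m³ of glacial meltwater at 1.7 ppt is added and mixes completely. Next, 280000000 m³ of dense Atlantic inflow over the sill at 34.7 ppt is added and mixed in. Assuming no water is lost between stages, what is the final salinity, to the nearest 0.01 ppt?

Conserving salt mass:
Initial salt = 396,000,000×18 = 7,128,000,000
After stage 1: salt = 7,128,000,000 + 261,000,000×1.7 = 7,571,700,000; volume = 657,000,000 m³; S = 11.525 ppt
After stage 2: salt = 7,571,700,000 + 280,000,000×34.7 = 17,287,700,000; volume = 937,000,000 m³
S = 17,287,700,000 / 937,000,000 = 18.4501 ppt

18.45 ppt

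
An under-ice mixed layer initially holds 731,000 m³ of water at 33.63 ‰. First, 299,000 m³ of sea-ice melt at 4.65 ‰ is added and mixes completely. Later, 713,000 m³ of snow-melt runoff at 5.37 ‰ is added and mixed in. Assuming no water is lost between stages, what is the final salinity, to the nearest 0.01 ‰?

Mass of salt is conserved:
Initial salt = 731,000×33.63 = 24,583,530
After stage 1: salt = 24,583,530 + 299,000×4.65 = 25,973,880; volume = 1,030,000 m³; S = 25.217 ‰
After stage 2: salt = 25,973,880 + 713,000×5.37 = 29,802,690; volume = 1,743,000 m³
S = 29,802,690 / 1,743,000 = 17.0985 ‰

17.10 ‰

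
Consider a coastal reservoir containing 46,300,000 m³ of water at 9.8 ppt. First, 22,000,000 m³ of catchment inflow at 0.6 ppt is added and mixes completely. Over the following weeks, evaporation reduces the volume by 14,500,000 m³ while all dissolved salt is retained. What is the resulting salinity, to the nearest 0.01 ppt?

After mixing: salt = 46,300,000×9.8 + 22,000,000×0.6 = 466,940,000; volume = 68,300,000 m³
After evaporation: salt unchanged = 466,940,000; volume = 68,300,000 − 14,500,000 = 53,800,000 m³
S = 466,940,000 / 53,800,000 = 8.6792 ppt

8.68 ppt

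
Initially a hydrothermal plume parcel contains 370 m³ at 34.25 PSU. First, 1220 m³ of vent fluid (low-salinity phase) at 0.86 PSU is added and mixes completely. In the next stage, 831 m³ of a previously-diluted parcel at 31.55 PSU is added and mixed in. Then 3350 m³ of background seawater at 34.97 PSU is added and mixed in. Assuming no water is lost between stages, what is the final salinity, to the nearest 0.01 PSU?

Salt balance:
Initial salt = 370×34.25 = 12,672.5
After stage 1: salt = 12,672.5 + 1,220×0.86 = 13,721.7; volume = 1,590 m³; S = 8.63 PSU
After stage 2: salt = 13,721.7 + 831×31.55 = 39,939.75; volume = 2,421 m³; S = 16.497 PSU
After stage 3: salt = 39,939.75 + 3,350×34.97 = 157,089.25; volume = 5,771 m³
S = 157,089.25 / 5,771 = 27.2205 PSU

27.22 PSU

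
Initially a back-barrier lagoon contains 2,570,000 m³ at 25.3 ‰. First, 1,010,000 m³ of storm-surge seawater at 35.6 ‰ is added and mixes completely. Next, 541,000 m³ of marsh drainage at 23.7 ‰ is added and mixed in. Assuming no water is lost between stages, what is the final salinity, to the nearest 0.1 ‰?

Mass of salt is conserved:
Initial salt = 2,570,000×25.3 = 65,021,000
After stage 1: salt = 65,021,000 + 1,010,000×35.6 = 100,977,000; volume = 3,580,000 m³; S = 28.206 ‰
After stage 2: salt = 100,977,000 + 541,000×23.7 = 113,798,700; volume = 4,121,000 m³
S = 113,798,700 / 4,121,000 = 27.6143 ‰

27.6 ‰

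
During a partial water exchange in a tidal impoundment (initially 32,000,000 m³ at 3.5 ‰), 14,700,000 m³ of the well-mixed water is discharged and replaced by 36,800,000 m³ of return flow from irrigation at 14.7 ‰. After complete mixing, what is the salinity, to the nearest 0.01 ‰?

11.12 ‰

Remaining after removal: 17,300,000 m³ at 3.5 ‰ (salt = 60,550,000)
After addition: salt = 60,550,000 + 36,800,000×14.7 = 601,510,000; volume = 54,100,000 m³
S = 601,510,000 / 54,100,000 = 11.1185 ‰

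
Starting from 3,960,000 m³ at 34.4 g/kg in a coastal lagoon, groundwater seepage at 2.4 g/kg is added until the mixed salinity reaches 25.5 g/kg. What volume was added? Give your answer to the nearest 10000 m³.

1530000 m³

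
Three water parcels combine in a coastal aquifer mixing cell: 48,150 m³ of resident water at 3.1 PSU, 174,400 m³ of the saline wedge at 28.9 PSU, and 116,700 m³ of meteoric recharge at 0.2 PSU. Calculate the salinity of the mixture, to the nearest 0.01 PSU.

15.37 PSU

Salt balance:
salt = 48,150×3.1 + 174,400×28.9 + 116,700×0.2 = 149,265 + 5,040,160 + 23,340 = 5,212,765
volume = 48,150 + 174,400 + 116,700 = 339,250 m³
S = 5,212,765 / 339,250 = 15.3656 PSU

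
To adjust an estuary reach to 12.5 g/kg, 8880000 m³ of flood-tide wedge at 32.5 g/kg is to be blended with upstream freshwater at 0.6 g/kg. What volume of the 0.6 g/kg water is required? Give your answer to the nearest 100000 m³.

Salt balance: 8,880,000×32.5 + V×0.6 = (8,880,000+V)×12.5
288,600,000 + 0.6V = 111,000,000 + 12.5V
177,600,000 = 11.9V
V = 14,924,369.75 m³

14900000 m³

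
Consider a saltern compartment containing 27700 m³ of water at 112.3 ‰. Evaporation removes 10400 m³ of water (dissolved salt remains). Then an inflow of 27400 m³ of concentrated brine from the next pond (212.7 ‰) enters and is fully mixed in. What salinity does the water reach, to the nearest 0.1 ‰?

After evaporation: salt = 27,700×112.3 = 3,110,710; volume = 27,700 − 10,400 = 17,300 m³
After mixing: salt = 3,110,710 + 27,400×212.7 = 8,938,690; volume = 17,300 + 27,400 = 44,700 m³
S = 8,938,690 / 44,700 = 199.9707 ‰

200.0 ‰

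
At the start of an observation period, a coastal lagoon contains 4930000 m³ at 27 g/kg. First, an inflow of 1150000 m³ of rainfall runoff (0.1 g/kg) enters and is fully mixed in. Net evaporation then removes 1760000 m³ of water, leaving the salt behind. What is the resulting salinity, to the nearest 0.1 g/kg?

30.8 g/kg

After mixing: salt = 4,930,000×27 + 1,150,000×0.1 = 133,225,000; volume = 6,080,000 m³
After evaporation: salt unchanged = 133,225,000; volume = 6,080,000 − 1,760,000 = 4,320,000 m³
S = 133,225,000 / 4,320,000 = 30.8391 g/kg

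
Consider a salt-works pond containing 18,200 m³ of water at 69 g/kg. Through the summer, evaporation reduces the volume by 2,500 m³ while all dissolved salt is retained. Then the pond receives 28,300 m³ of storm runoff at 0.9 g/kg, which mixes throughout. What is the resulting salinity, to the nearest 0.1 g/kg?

29.1 g/kg

After evaporation: salt = 18,200×69 = 1,255,800; volume = 18,200 − 2,500 = 15,700 m³
After mixing: salt = 1,255,800 + 28,300×0.9 = 1,281,270; volume = 15,700 + 28,300 = 44,000 m³
S = 1,281,270 / 44,000 = 29.1198 g/kg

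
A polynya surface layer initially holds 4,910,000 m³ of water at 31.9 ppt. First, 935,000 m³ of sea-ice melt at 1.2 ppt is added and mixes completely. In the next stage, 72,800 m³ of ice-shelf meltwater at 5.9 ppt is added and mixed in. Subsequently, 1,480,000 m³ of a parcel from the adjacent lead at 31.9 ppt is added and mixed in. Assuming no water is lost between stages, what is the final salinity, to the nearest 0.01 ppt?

Conserving salt mass:
Initial salt = 4,910,000×31.9 = 156,629,000
After stage 1: salt = 156,629,000 + 935,000×1.2 = 157,751,000; volume = 5,845,000 m³; S = 26.989 ppt
After stage 2: salt = 157,751,000 + 72,800×5.9 = 158,180,520; volume = 5,917,800 m³; S = 26.73 ppt
After stage 3: salt = 158,180,520 + 1,480,000×31.9 = 205,392,520; volume = 7,397,800 m³
S = 205,392,520 / 7,397,800 = 27.764 ppt

27.76 ppt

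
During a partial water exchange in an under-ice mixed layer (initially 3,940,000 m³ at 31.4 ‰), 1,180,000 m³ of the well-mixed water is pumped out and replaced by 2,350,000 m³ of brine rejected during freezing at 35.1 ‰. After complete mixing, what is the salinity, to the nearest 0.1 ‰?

33.1 ‰

Remaining after removal: 2,760,000 m³ at 31.4 ‰ (salt = 86,664,000)
After addition: salt = 86,664,000 + 2,350,000×35.1 = 169,149,000; volume = 5,110,000 m³
S = 169,149,000 / 5,110,000 = 33.1016 ‰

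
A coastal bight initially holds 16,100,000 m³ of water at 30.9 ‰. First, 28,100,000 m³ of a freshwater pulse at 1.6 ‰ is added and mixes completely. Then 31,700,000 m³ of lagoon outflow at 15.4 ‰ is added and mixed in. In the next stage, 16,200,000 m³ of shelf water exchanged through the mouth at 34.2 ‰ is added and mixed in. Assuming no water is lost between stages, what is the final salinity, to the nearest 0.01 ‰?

By conservation of dissolved salt,
Initial salt = 16,100,000×30.9 = 497,490,000
After stage 1: salt = 497,490,000 + 28,100,000×1.6 = 542,450,000; volume = 44,200,000 m³; S = 12.273 ‰
After stage 2: salt = 542,450,000 + 31,700,000×15.4 = 1,030,630,000; volume = 75,900,000 m³; S = 13.579 ‰
After stage 3: salt = 1,030,630,000 + 16,200,000×34.2 = 1,584,670,000; volume = 92,100,000 m³
S = 1,584,670,000 / 92,100,000 = 17.206 ‰

17.21 ‰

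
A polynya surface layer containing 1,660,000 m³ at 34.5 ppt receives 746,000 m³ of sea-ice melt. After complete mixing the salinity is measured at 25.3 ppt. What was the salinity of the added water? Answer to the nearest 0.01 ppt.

4.83 ppt

Salt balance: 1,660,000×34.5 + 746,000×S = 2,406,000×25.3
57,270,000 + 746,000·S = 60,871,800
S = (60,871,800 − 57,270,000) / 746,000 = 4.8282 ppt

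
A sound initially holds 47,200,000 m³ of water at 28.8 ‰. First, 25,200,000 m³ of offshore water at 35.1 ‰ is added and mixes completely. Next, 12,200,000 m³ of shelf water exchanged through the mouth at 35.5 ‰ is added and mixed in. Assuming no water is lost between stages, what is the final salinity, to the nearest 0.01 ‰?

Conserving salt mass:
Initial salt = 47,200,000×28.8 = 1,359,360,000
After stage 1: salt = 1,359,360,000 + 25,200,000×35.1 = 2,243,880,000; volume = 72,400,000 m³; S = 30.993 ‰
After stage 2: salt = 2,243,880,000 + 12,200,000×35.5 = 2,676,980,000; volume = 84,600,000 m³
S = 2,676,980,000 / 84,600,000 = 31.6428 ‰

31.64 ‰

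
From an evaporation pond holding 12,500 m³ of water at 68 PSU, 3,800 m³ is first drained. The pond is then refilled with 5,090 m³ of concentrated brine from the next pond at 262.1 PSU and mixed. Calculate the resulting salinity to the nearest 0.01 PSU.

139.64 PSU

Remaining after removal: 8,700 m³ at 68 PSU (salt = 591,600)
After addition: salt = 591,600 + 5,090×262.1 = 1,925,689; volume = 13,790 m³
S = 1,925,689 / 13,790 = 139.6439 PSU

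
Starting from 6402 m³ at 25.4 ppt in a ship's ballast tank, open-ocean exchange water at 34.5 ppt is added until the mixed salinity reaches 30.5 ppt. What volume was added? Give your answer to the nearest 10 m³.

Salt balance: 6,402×25.4 + V×34.5 = (6,402+V)×30.5
162,610.8 + 34.5V = 195,261 + 30.5V
32,650.2 = 4V
V = 8,162.55 m³

8160 m³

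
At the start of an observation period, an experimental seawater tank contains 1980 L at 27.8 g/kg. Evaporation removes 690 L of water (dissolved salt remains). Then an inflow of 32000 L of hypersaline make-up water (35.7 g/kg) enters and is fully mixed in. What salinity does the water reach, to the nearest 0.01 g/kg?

35.97 g/kg

After evaporation: salt = 1,980×27.8 = 55,044; volume = 1,980 − 690 = 1,290 L
After mixing: salt = 55,044 + 32,000×35.7 = 1,197,444; volume = 1,290 + 32,000 = 33,290 L
S = 1,197,444 / 33,290 = 35.9701 g/kg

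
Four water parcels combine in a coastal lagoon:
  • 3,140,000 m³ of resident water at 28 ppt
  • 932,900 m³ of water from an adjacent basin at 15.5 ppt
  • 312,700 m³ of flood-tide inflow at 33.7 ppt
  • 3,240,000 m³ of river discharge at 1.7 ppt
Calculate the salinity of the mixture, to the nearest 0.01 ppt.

Salt balance:
salt = 3,140,000×28 + 932,900×15.5 + 312,700×33.7 + 3,240,000×1.7 = 87,920,000 + 14,459,950 + 10,537,990 + 5,508,000 = 118,425,940
volume = 3,140,000 + 932,900 + 312,700 + 3,240,000 = 7,625,600 m³
S = 118,425,940 / 7,625,600 = 15.53 ppt

15.53 ppt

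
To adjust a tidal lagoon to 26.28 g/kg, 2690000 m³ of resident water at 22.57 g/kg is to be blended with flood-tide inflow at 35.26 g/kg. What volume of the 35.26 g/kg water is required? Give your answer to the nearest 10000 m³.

1110000 m³

Salt balance: 2,690,000×22.57 + V×35.26 = (2,690,000+V)×26.28
60,713,300 + 35.26V = 70,693,200 + 26.28V
9,979,900 = 8.98V
V = 1,111,347.44 m³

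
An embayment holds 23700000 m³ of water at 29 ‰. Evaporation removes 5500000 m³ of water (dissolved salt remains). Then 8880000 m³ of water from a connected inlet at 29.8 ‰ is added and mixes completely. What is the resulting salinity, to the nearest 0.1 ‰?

35.2 ‰

After evaporation: salt = 23,700,000×29 = 687,300,000; volume = 23,700,000 − 5,500,000 = 18,200,000 m³
After mixing: salt = 687,300,000 + 8,880,000×29.8 = 951,924,000; volume = 18,200,000 + 8,880,000 = 27,080,000 m³
S = 951,924,000 / 27,080,000 = 35.1523 ‰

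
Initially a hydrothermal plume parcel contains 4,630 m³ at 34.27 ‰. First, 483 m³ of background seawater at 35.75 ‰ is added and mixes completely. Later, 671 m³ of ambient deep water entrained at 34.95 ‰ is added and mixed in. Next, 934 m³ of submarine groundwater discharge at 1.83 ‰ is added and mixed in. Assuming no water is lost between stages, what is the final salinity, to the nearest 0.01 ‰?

29.93 ‰

By conservation of dissolved salt,
Initial salt = 4,630×34.27 = 158,670.1
After stage 1: salt = 158,670.1 + 483×35.75 = 175,937.35; volume = 5,113 m³; S = 34.41 ‰
After stage 2: salt = 175,937.35 + 671×34.95 = 199,388.8; volume = 5,784 m³; S = 34.472 ‰
After stage 3: salt = 199,388.8 + 934×1.83 = 201,098.02; volume = 6,718 m³
S = 201,098.02 / 6,718 = 29.9342 ‰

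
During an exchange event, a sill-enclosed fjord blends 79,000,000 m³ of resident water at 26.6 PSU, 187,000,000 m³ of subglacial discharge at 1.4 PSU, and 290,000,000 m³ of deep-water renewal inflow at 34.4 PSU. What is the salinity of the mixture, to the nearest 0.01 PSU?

By conservation of dissolved salt,
salt = 79,000,000×26.6 + 187,000,000×1.4 + 290,000,000×34.4 = 2,101,400,000 + 261,800,000 + 9,976,000,000 = 12,339,200,000
volume = 79,000,000 + 187,000,000 + 290,000,000 = 556,000,000 m³
S = 12,339,200,000 / 556,000,000 = 22.1928 PSU

22.19 PSU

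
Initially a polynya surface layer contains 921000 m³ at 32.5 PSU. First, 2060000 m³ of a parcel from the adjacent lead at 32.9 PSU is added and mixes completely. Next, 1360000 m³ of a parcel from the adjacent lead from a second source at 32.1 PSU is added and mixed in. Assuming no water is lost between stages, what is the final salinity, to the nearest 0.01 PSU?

32.56 PSU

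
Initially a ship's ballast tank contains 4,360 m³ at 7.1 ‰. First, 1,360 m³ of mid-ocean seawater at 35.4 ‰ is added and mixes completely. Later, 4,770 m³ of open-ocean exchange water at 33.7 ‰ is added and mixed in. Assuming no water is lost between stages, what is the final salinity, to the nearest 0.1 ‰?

Weighted by volume,
Initial salt = 4,360×7.1 = 30,956
After stage 1: salt = 30,956 + 1,360×35.4 = 79,100; volume = 5,720 m³; S = 13.829 ‰
After stage 2: salt = 79,100 + 4,770×33.7 = 239,849; volume = 10,490 m³
S = 239,849 / 10,490 = 22.8645 ‰

22.9 ‰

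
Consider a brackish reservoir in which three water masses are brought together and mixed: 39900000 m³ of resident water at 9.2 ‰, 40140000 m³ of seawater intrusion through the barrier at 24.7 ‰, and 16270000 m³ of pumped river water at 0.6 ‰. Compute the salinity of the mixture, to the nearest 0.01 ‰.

Conserving salt mass:
salt = 39,900,000×9.2 + 40,140,000×24.7 + 16,270,000×0.6 = 367,080,000 + 991,458,000 + 9,762,000 = 1,368,300,000
volume = 39,900,000 + 40,140,000 + 16,270,000 = 96,310,000 m³
S = 1,368,300,000 / 96,310,000 = 14.2072 ‰

14.21 ‰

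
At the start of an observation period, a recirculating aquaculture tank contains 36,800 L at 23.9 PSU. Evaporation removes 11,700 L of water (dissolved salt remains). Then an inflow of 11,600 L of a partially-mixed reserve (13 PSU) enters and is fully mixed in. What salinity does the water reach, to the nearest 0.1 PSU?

28.1 PSU

After evaporation: salt = 36,800×23.9 = 879,520; volume = 36,800 − 11,700 = 25,100 L
After mixing: salt = 879,520 + 11,600×13 = 1,030,320; volume = 25,100 + 11,600 = 36,700 L
S = 1,030,320 / 36,700 = 28.0741 PSU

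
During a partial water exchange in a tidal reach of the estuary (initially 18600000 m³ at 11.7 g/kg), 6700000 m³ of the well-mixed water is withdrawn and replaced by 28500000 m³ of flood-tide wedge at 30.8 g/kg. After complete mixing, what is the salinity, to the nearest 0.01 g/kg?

Remaining after removal: 11,900,000 m³ at 11.7 g/kg (salt = 139,230,000)
After addition: salt = 139,230,000 + 28,500,000×30.8 = 1,017,030,000; volume = 40,400,000 m³
S = 1,017,030,000 / 40,400,000 = 25.174 g/kg

25.17 g/kg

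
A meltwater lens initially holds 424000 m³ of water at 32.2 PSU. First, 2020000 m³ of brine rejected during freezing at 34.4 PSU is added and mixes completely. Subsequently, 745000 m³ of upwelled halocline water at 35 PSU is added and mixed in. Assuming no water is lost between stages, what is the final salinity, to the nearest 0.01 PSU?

Salt balance:
Initial salt = 424,000×32.2 = 13,652,800
After stage 1: salt = 13,652,800 + 2,020,000×34.4 = 83,140,800; volume = 2,444,000 m³; S = 34.018 PSU
After stage 2: salt = 83,140,800 + 745,000×35 = 109,215,800; volume = 3,189,000 m³
S = 109,215,800 / 3,189,000 = 34.2477 PSU

34.25 PSU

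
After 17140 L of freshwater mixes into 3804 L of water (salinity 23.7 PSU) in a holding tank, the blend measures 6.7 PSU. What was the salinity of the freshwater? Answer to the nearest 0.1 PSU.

2.9 PSU

Salt balance: 3,804×23.7 + 17,140×S = 20,944×6.7
90,154.8 + 17,140·S = 140,324.8
S = (140,324.8 − 90,154.8) / 17,140 = 2.9271 PSU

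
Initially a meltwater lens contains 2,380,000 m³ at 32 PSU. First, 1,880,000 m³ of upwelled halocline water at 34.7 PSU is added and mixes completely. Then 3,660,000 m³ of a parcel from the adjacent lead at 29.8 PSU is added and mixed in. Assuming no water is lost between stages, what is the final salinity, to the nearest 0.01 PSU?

31.62 PSU

By conservation of dissolved salt,
Initial salt = 2,380,000×32 = 76,160,000
After stage 1: salt = 76,160,000 + 1,880,000×34.7 = 141,396,000; volume = 4,260,000 m³; S = 33.192 PSU
After stage 2: salt = 141,396,000 + 3,660,000×29.8 = 250,464,000; volume = 7,920,000 m³
S = 250,464,000 / 7,920,000 = 31.6242 PSU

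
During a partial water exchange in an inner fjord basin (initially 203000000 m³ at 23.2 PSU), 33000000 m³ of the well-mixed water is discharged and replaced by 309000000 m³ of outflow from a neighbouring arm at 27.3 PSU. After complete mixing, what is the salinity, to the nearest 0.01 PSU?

25.84 PSU

Remaining after removal: 170,000,000 m³ at 23.2 PSU (salt = 3,944,000,000)
After addition: salt = 3,944,000,000 + 309,000,000×27.3 = 12,379,700,000; volume = 479,000,000 m³
S = 12,379,700,000 / 479,000,000 = 25.8449 PSU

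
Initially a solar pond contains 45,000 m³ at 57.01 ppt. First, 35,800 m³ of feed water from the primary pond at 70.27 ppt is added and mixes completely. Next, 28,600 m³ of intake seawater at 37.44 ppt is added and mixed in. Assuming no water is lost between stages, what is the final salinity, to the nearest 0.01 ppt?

Total salt / total volume:
Initial salt = 45,000×57.01 = 2,565,450
After stage 1: salt = 2,565,450 + 35,800×70.27 = 5,081,116; volume = 80,800 m³; S = 62.885 ppt
After stage 2: salt = 5,081,116 + 28,600×37.44 = 6,151,900; volume = 109,400 m³
S = 6,151,900 / 109,400 = 56.2331 ppt

56.23 ppt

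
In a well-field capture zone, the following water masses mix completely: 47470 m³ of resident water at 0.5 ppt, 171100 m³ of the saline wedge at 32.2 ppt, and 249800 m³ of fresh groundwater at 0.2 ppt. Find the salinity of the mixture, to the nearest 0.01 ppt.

Weighted by volume,
salt = 47,470×0.5 + 171,100×32.2 + 249,800×0.2 = 23,735 + 5,509,420 + 49,960 = 5,583,115
volume = 47,470 + 171,100 + 249,800 = 468,370 m³
S = 5,583,115 / 468,370 = 11.9203 ppt

11.92 ppt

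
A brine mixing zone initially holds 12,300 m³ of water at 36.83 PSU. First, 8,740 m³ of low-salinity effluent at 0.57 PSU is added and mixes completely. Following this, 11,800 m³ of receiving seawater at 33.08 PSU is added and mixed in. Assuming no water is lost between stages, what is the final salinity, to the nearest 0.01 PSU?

Weighted by volume,
Initial salt = 12,300×36.83 = 453,009
After stage 1: salt = 453,009 + 8,740×0.57 = 457,990.8; volume = 21,040 m³; S = 21.768 PSU
After stage 2: salt = 457,990.8 + 11,800×33.08 = 848,334.8; volume = 32,840 m³
S = 848,334.8 / 32,840 = 25.8324 PSU

25.83 PSU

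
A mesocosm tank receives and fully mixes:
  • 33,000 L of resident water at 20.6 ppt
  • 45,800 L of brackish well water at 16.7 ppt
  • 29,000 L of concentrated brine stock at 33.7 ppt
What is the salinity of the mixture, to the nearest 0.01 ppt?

Salt balance:
salt = 33,000×20.6 + 45,800×16.7 + 29,000×33.7 = 679,800 + 764,860 + 977,300 = 2,421,960
volume = 33,000 + 45,800 + 29,000 = 107,800 L
S = 2,421,960 / 107,800 = 22.4672 ppt

22.47 ppt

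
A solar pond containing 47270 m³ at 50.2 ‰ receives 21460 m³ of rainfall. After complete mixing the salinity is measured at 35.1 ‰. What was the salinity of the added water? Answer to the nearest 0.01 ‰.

Salt balance: 47,270×50.2 + 21,460×S = 68,730×35.1
2,372,954 + 21,460·S = 2,412,423
S = (2,412,423 − 2,372,954) / 21,460 = 1.8392 ‰

1.84 ‰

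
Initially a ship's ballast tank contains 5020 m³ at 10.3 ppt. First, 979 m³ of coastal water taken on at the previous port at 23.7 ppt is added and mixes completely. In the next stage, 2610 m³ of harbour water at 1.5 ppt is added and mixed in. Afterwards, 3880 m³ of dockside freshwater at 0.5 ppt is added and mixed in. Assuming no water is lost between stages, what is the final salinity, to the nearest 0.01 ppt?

6.47 ppt

Salt balance:
Initial salt = 5,020×10.3 = 51,706
After stage 1: salt = 51,706 + 979×23.7 = 74,908.3; volume = 5,999 m³; S = 12.487 ppt
After stage 2: salt = 74,908.3 + 2,610×1.5 = 78,823.3; volume = 8,609 m³; S = 9.156 ppt
After stage 3: salt = 78,823.3 + 3,880×0.5 = 80,763.3; volume = 12,489 m³
S = 80,763.3 / 12,489 = 6.4668 ppt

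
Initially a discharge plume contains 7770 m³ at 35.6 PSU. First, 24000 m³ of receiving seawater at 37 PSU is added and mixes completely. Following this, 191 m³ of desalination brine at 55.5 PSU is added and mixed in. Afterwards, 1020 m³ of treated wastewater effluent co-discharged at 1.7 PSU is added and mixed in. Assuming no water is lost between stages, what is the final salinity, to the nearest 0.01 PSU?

35.69 PSU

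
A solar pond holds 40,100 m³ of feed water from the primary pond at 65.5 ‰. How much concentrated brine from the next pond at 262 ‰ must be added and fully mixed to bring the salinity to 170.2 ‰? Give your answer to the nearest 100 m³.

45700 m³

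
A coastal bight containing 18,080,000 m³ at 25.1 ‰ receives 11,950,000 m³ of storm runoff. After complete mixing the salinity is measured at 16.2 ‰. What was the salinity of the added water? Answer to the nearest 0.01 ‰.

2.73 ‰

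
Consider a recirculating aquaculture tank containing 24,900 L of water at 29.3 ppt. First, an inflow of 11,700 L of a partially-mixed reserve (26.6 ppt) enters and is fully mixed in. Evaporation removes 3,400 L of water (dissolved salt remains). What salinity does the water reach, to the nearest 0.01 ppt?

31.35 ppt

After mixing: salt = 24,900×29.3 + 11,700×26.6 = 1,040,790; volume = 36,600 L
After evaporation: salt unchanged = 1,040,790; volume = 36,600 − 3,400 = 33,200 L
S = 1,040,790 / 33,200 = 31.3491 ppt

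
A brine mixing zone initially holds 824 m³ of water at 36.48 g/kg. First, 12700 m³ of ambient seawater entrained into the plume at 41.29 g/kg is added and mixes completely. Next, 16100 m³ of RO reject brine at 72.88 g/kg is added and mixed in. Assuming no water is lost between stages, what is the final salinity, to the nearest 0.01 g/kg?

58.32 g/kg

Mass of salt is conserved:
Initial salt = 824×36.48 = 30,059.52
After stage 1: salt = 30,059.52 + 12,700×41.29 = 554,442.52; volume = 13,524 m³; S = 40.997 g/kg
After stage 2: salt = 554,442.52 + 16,100×72.88 = 1,727,810.52; volume = 29,624 m³
S = 1,727,810.52 / 29,624 = 58.3247 g/kg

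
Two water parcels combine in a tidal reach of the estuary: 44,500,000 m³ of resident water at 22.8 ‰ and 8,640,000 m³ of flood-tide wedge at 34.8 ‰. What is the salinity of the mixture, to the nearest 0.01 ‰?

24.75 ‰

Mass of salt is conserved:
salt = 44,500,000×22.8 + 8,640,000×34.8 = 1,014,600,000 + 300,672,000 = 1,315,272,000
volume = 44,500,000 + 8,640,000 = 53,140,000 m³
S = 1,315,272,000 / 53,140,000 = 24.7511 ‰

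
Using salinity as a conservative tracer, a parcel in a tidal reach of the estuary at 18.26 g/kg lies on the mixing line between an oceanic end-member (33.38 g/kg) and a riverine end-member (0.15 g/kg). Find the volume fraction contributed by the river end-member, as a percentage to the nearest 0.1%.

45.5%

Let f be the freshwater fraction. Salt balance per unit volume:
f×0.15 + (1−f)×33.38 = 18.26
f = (33.38 − 18.26) / (33.38 − 0.15) = 15.12/33.23 = 0.455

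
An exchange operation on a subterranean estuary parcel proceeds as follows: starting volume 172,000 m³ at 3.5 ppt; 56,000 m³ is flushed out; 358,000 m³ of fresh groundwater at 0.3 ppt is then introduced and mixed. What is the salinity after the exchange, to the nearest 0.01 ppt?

1.08 ppt

Remaining after removal: 116,000 m³ at 3.5 ppt (salt = 406,000)
After addition: salt = 406,000 + 358,000×0.3 = 513,400; volume = 474,000 m³
S = 513,400 / 474,000 = 1.0831 ppt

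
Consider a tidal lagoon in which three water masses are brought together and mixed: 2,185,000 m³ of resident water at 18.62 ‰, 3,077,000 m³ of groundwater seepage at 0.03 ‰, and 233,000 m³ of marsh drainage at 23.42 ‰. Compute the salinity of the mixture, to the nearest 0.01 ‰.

Salt balance:
salt = 2,185,000×18.62 + 3,077,000×0.03 + 233,000×23.42 = 40,684,700 + 92,310 + 5,456,860 = 46,233,870
volume = 2,185,000 + 3,077,000 + 233,000 = 5,495,000 m³
S = 46,233,870 / 5,495,000 = 8.4138 ‰

8.41 ‰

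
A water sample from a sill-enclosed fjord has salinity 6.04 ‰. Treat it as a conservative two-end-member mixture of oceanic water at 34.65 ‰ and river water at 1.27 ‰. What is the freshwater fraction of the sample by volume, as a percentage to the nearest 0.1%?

Let f be the freshwater fraction. Salt balance per unit volume:
f×1.27 + (1−f)×34.65 = 6.04
f = (34.65 − 6.04) / (34.65 − 1.27) = 28.61/33.38 = 0.8571

85.7%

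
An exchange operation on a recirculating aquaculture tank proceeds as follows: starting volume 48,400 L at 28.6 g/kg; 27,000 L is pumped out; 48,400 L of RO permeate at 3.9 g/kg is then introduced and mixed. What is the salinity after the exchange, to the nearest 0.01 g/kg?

11.47 g/kg

Remaining after removal: 21,400 L at 28.6 g/kg (salt = 612,040)
After addition: salt = 612,040 + 48,400×3.9 = 800,800; volume = 69,800 L
S = 800,800 / 69,800 = 11.4728 g/kg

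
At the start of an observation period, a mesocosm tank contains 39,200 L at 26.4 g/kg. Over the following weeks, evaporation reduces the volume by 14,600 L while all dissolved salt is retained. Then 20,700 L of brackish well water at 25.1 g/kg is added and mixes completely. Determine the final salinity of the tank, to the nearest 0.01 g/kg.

34.31 g/kg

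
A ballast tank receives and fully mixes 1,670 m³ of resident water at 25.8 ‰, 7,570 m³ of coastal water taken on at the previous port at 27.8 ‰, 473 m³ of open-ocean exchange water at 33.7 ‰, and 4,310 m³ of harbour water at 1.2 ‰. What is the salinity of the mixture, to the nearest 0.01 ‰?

Mass of salt is conserved:
salt = 1,670×25.8 + 7,570×27.8 + 473×33.7 + 4,310×1.2 = 43,086 + 210,446 + 15,940.1 + 5,172 = 274,644.1
volume = 1,670 + 7,570 + 473 + 4,310 = 14,023 m³
S = 274,644.1 / 14,023 = 19.5853 ‰

19.59 ‰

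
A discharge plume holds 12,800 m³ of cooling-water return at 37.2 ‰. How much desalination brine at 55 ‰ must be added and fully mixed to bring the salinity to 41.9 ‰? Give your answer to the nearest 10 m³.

4590 m³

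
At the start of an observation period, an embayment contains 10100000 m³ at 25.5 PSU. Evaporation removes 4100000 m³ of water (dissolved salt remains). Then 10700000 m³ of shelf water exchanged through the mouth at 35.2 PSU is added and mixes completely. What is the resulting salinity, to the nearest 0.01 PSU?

After evaporation: salt = 10,100,000×25.5 = 257,550,000; volume = 10,100,000 − 4,100,000 = 6,000,000 m³
After mixing: salt = 257,550,000 + 10,700,000×35.2 = 634,190,000; volume = 6,000,000 + 10,700,000 = 16,700,000 m³
S = 634,190,000 / 16,700,000 = 37.9754 PSU

37.98 PSU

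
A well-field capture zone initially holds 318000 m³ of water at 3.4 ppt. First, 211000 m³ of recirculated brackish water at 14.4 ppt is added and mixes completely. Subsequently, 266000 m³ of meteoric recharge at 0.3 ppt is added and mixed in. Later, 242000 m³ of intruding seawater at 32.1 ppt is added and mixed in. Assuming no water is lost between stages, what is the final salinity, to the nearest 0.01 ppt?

11.54 ppt

Weighted by volume,
Initial salt = 318,000×3.4 = 1,081,200
After stage 1: salt = 1,081,200 + 211,000×14.4 = 4,119,600; volume = 529,000 m³; S = 7.788 ppt
After stage 2: salt = 4,119,600 + 266,000×0.3 = 4,199,400; volume = 795,000 m³; S = 5.282 ppt
After stage 3: salt = 4,199,400 + 242,000×32.1 = 11,967,600; volume = 1,037,000 m³
S = 11,967,600 / 1,037,000 = 11.5406 ppt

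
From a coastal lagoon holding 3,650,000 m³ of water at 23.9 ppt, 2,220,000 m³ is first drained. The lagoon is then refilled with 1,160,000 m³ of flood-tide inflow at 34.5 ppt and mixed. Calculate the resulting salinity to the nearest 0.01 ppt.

Remaining after removal: 1,430,000 m³ at 23.9 ppt (salt = 34,177,000)
After addition: salt = 34,177,000 + 1,160,000×34.5 = 74,197,000; volume = 2,590,000 m³
S = 74,197,000 / 2,590,000 = 28.6475 ppt

28.65 ppt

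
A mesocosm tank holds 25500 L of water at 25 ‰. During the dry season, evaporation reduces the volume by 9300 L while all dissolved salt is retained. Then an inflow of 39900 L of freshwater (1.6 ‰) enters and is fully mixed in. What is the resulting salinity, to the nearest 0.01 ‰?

12.50 ‰

After evaporation: salt = 25,500×25 = 637,500; volume = 25,500 − 9,300 = 16,200 L
After mixing: salt = 637,500 + 39,900×1.6 = 701,340; volume = 16,200 + 39,900 = 56,100 L
S = 701,340 / 56,100 = 12.5016 ‰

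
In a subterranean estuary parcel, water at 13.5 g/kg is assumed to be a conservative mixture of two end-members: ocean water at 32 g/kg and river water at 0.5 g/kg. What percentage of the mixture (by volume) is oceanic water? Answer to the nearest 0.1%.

Let g be the oceanic fraction. Salt balance per unit volume:
g×32 + (1−g)×0.5 = 13.5
g = (13.5 − 0.5) / (32 − 0.5) = 13/31.5 = 0.4127

41.3%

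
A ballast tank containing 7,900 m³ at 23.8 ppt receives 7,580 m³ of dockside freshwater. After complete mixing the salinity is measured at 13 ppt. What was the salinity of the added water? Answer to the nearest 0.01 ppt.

Salt balance: 7,900×23.8 + 7,580×S = 15,480×13
188,020 + 7,580·S = 201,240
S = (201,240 − 188,020) / 7,580 = 1.7441 ppt

1.74 ppt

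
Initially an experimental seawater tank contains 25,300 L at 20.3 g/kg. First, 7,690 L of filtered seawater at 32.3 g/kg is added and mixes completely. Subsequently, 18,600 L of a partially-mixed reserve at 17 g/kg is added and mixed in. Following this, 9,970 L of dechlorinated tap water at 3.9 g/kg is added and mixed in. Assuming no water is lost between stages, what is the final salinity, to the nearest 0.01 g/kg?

18.15 g/kg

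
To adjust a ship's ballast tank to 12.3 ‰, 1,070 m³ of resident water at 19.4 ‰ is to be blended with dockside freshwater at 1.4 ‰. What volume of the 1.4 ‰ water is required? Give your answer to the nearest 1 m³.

Salt balance: 1,070×19.4 + V×1.4 = (1,070+V)×12.3
20,758 + 1.4V = 13,161 + 12.3V
7,597 = 10.9V
V = 696.97 m³

697 m³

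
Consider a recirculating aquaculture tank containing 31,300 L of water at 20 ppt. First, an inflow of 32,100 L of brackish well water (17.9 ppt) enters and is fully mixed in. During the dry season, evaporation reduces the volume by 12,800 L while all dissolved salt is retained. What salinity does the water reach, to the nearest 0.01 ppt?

23.73 ppt

After mixing: salt = 31,300×20 + 32,100×17.9 = 1,200,590; volume = 63,400 L
After evaporation: salt unchanged = 1,200,590; volume = 63,400 − 12,800 = 50,600 L
S = 1,200,590 / 50,600 = 23.7271 ppt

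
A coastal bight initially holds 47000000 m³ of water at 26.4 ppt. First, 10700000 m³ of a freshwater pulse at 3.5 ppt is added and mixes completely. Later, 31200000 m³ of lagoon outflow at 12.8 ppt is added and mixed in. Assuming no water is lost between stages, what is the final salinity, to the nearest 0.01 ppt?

18.87 ppt

Salt balance:
Initial salt = 47,000,000×26.4 = 1,240,800,000
After stage 1: salt = 1,240,800,000 + 10,700,000×3.5 = 1,278,250,000; volume = 57,700,000 m³; S = 22.153 ppt
After stage 2: salt = 1,278,250,000 + 31,200,000×12.8 = 1,677,610,000; volume = 88,900,000 m³
S = 1,677,610,000 / 88,900,000 = 18.8708 ppt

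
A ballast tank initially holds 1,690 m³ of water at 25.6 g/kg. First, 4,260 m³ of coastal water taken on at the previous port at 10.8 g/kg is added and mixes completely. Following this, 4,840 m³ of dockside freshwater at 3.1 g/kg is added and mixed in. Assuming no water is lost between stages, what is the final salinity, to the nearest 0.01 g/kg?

Salt balance:
Initial salt = 1,690×25.6 = 43,264
After stage 1: salt = 43,264 + 4,260×10.8 = 89,272; volume = 5,950 m³; S = 15.004 g/kg
After stage 2: salt = 89,272 + 4,840×3.1 = 104,276; volume = 10,790 m³
S = 104,276 / 10,790 = 9.6641 g/kg

9.66 g/kg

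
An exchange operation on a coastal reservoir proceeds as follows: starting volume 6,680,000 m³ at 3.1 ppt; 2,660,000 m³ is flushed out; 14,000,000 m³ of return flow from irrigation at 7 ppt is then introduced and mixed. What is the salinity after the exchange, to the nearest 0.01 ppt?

6.13 ppt

Remaining after removal: 4,020,000 m³ at 3.1 ppt (salt = 12,462,000)
After addition: salt = 12,462,000 + 14,000,000×7 = 110,462,000; volume = 18,020,000 m³
S = 110,462,000 / 18,020,000 = 6.13 ppt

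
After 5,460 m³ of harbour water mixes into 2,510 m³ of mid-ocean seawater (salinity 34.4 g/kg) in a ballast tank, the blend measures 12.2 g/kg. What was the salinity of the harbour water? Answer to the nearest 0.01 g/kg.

Salt balance: 2,510×34.4 + 5,460×S = 7,970×12.2
86,344 + 5,460·S = 97,234
S = (97,234 − 86,344) / 5,460 = 1.9945 g/kg

1.99 g/kg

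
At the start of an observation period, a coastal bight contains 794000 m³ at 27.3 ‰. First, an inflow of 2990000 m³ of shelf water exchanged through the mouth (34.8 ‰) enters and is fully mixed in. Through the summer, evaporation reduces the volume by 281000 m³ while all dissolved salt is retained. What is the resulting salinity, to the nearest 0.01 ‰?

35.89 ‰

After mixing: salt = 794,000×27.3 + 2,990,000×34.8 = 125,728,200; volume = 3,784,000 m³
After evaporation: salt unchanged = 125,728,200; volume = 3,784,000 − 281,000 = 3,503,000 m³
S = 125,728,200 / 3,503,000 = 35.8916 ‰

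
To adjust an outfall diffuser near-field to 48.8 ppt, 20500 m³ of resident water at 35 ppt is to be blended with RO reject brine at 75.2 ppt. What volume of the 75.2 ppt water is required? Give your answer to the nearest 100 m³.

10700 m³

Salt balance: 20,500×35 + V×75.2 = (20,500+V)×48.8
717,500 + 75.2V = 1,000,400 + 48.8V
282,900 = 26.4V
V = 10,715.91 m³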